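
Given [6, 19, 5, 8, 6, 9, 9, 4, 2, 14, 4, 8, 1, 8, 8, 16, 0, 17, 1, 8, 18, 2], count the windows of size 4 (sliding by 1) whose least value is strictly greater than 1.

9

[6, 19, 5, 8] → min 5  > 1 ✓
[19, 5, 8, 6] → min 5  > 1 ✓
[5, 8, 6, 9] → min 5  > 1 ✓
[8, 6, 9, 9] → min 6  > 1 ✓
[6, 9, 9, 4] → min 4  > 1 ✓
[9, 9, 4, 2] → min 2  > 1 ✓
[9, 4, 2, 14] → min 2  > 1 ✓
[4, 2, 14, 4] → min 2  > 1 ✓
[2, 14, 4, 8] → min 2  > 1 ✓
[14, 4, 8, 1] → min 1
[4, 8, 1, 8] → min 1
[8, 1, 8, 8] → min 1
[1, 8, 8, 16] → min 1
[8, 8, 16, 0] → min 0
[8, 16, 0, 17] → min 0
[16, 0, 17, 1] → min 0
[0, 17, 1, 8] → min 0
[17, 1, 8, 18] → min 1
[1, 8, 18, 2] → min 1
9 windows satisfy the condition.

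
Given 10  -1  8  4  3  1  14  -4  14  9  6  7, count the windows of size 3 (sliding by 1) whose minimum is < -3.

10 -1 8 → min -1
-1 8 4 → min -1
8 4 3 → min 3
4 3 1 → min 1
3 1 14 → min 1
1 14 -4 → min -4  < -3 ✓
14 -4 14 → min -4  < -3 ✓
-4 14 9 → min -4  < -3 ✓
14 9 6 → min 6
9 6 7 → min 6
3 windows satisfy the condition.

3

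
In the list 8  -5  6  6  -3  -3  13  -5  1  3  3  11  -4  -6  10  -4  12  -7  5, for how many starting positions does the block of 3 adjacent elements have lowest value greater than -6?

12

8 -5 6 → min -5  > -6 ✓
-5 6 6 → min -5  > -6 ✓
6 6 -3 → min -3  > -6 ✓
6 -3 -3 → min -3  > -6 ✓
-3 -3 13 → min -3  > -6 ✓
-3 13 -5 → min -5  > -6 ✓
13 -5 1 → min -5  > -6 ✓
-5 1 3 → min -5  > -6 ✓
1 3 3 → min 1  > -6 ✓
3 3 11 → min 3  > -6 ✓
3 11 -4 → min -4  > -6 ✓
11 -4 -6 → min -6
-4 -6 10 → min -6
-6 10 -4 → min -6
10 -4 12 → min -4  > -6 ✓
-4 12 -7 → min -7
12 -7 5 → min -7
12 windows satisfy the condition.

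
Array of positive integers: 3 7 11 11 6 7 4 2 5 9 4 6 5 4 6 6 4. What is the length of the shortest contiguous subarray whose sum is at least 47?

add 3: running sum 3 < 47
add 7: running sum 10 < 47
add 11: running sum 21 < 47
add 11: running sum 32 < 47
add 6: running sum 38 < 47
add 7: running sum 45 < 47
add 4: shortest ending here [3, 7, 11, 11, 6, 7, 4] sum 49, len 7
add 2: shortest ending here [7, 11, 11, 6, 7, 4, 2] sum 48, len 7
add 5: shortest ending here [7, 11, 11, 6, 7, 4, 2, 5] sum 53, len 8
add 9: shortest ending here [11, 11, 6, 7, 4, 2, 5, 9] sum 55, len 8
add 4: shortest ending here [11, 6, 7, 4, 2, 5, 9, 4] sum 48, len 8
add 6: shortest ending here [11, 6, 7, 4, 2, 5, 9, 4, 6] sum 54, len 9
add 5: shortest ending here [6, 7, 4, 2, 5, 9, 4, 6, 5] sum 48, len 9
add 4: shortest ending here [6, 7, 4, 2, 5, 9, 4, 6, 5, 4] sum 52, len 10
add 6: shortest ending here [7, 4, 2, 5, 9, 4, 6, 5, 4, 6] sum 52, len 10
add 6: shortest ending here [2, 5, 9, 4, 6, 5, 4, 6, 6] sum 47, len 9
add 4: shortest ending here [5, 9, 4, 6, 5, 4, 6, 6, 4] sum 49, len 9
Shortest qualifying length: 7.

7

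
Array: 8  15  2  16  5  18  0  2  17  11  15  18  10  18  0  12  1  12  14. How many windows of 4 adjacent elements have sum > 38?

10

(8, 15, 2, 16) → sum 41  > 38 ✓
(15, 2, 16, 5) → sum 38
(2, 16, 5, 18) → sum 41  > 38 ✓
(16, 5, 18, 0) → sum 39  > 38 ✓
(5, 18, 0, 2) → sum 25
(18, 0, 2, 17) → sum 37
(0, 2, 17, 11) → sum 30
(2, 17, 11, 15) → sum 45  > 38 ✓
(17, 11, 15, 18) → sum 61  > 38 ✓
(11, 15, 18, 10) → sum 54  > 38 ✓
(15, 18, 10, 18) → sum 61  > 38 ✓
(18, 10, 18, 0) → sum 46  > 38 ✓
(10, 18, 0, 12) → sum 40  > 38 ✓
(18, 0, 12, 1) → sum 31
(0, 12, 1, 12) → sum 25
(12, 1, 12, 14) → sum 39  > 38 ✓
10 windows satisfy the condition.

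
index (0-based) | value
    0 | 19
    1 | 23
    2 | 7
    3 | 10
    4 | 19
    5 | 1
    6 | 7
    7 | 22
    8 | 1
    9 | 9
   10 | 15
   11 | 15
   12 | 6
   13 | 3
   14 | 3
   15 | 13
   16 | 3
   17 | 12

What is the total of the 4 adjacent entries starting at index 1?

Elements at indices 1..4: 23, 7, 10, 19
sum(23, 7, 10, 19) = 59

59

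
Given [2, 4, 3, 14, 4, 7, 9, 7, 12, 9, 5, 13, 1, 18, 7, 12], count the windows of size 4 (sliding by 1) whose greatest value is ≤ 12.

4

2 4 3 14 → max 14
4 3 14 4 → max 14
3 14 4 7 → max 14
14 4 7 9 → max 14
4 7 9 7 → max 9  ≤ 12 ✓
7 9 7 12 → max 12  ≤ 12 ✓
9 7 12 9 → max 12  ≤ 12 ✓
7 12 9 5 → max 12  ≤ 12 ✓
12 9 5 13 → max 13
9 5 13 1 → max 13
5 13 1 18 → max 18
13 1 18 7 → max 18
1 18 7 12 → max 18
4 windows satisfy the condition.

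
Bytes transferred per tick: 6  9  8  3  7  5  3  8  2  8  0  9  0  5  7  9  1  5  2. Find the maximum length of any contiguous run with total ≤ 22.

[6] sum 6 len 1
[6, 9] sum 15 len 2
[9, 8] sum 17 len 2
[9, 8, 3] sum 20 len 3
[8, 3, 7] sum 18 len 3
[3, 7, 5] sum 15 len 3
[3, 7, 5, 3] sum 18 len 4
[5, 3, 8] sum 16 len 3
[5, 3, 8, 2] sum 18 len 4
[3, 8, 2, 8] sum 21 len 4
[3, 8, 2, 8, 0] sum 21 len 5
[2, 8, 0, 9] sum 19 len 4
[2, 8, 0, 9, 0] sum 19 len 5
[8, 0, 9, 0, 5] sum 22 len 5
[0, 9, 0, 5, 7] sum 21 len 5
[0, 5, 7, 9] sum 21 len 4
[0, 5, 7, 9, 1] sum 22 len 5
[7, 9, 1, 5] sum 22 len 4
[9, 1, 5, 2] sum 17 len 4
Longest length seen: 5.

5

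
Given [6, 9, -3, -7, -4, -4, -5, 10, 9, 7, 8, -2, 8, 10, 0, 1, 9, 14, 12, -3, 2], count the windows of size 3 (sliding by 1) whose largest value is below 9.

5

6 9 -3 → max 9
9 -3 -7 → max 9
-3 -7 -4 → max -3  < 9 ✓
-7 -4 -4 → max -4  < 9 ✓
-4 -4 -5 → max -4  < 9 ✓
-4 -5 10 → max 10
-5 10 9 → max 10
10 9 7 → max 10
9 7 8 → max 9
7 8 -2 → max 8  < 9 ✓
8 -2 8 → max 8  < 9 ✓
-2 8 10 → max 10
8 10 0 → max 10
10 0 1 → max 10
0 1 9 → max 9
1 9 14 → max 14
9 14 12 → max 14
14 12 -3 → max 14
12 -3 2 → max 12
5 windows satisfy the condition.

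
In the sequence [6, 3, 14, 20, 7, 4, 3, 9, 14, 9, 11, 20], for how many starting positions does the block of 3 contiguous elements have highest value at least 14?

[6, 3, 14] → max 14  ≥ 14 ✓
[3, 14, 20] → max 20  ≥ 14 ✓
[14, 20, 7] → max 20  ≥ 14 ✓
[20, 7, 4] → max 20  ≥ 14 ✓
[7, 4, 3] → max 7
[4, 3, 9] → max 9
[3, 9, 14] → max 14  ≥ 14 ✓
[9, 14, 9] → max 14  ≥ 14 ✓
[14, 9, 11] → max 14  ≥ 14 ✓
[9, 11, 20] → max 20  ≥ 14 ✓
8 windows satisfy the condition.

8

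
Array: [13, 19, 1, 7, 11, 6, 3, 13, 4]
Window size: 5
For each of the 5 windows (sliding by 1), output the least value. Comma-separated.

1, 1, 1, 3, 3

[13, 19, 1, 7, 11] → min 1
[19, 1, 7, 11, 6] → min 1
[1, 7, 11, 6, 3] → min 1
[7, 11, 6, 3, 13] → min 3
[11, 6, 3, 13, 4] → min 3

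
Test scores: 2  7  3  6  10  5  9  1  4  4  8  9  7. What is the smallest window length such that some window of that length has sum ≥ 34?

6

add 2: running sum 2 < 34
add 7: running sum 9 < 34
add 3: running sum 12 < 34
add 6: running sum 18 < 34
add 10: running sum 28 < 34
add 5: running sum 33 < 34
end 6: [7, 3, 6, 10, 5, 9] sum 40, len 6
end 7: [3, 6, 10, 5, 9, 1] sum 34, len 6
end 8: [6, 10, 5, 9, 1, 4] sum 35, len 6
end 9: [6, 10, 5, 9, 1, 4, 4] sum 39, len 7
end 10: [10, 5, 9, 1, 4, 4, 8] sum 41, len 7
end 11: [9, 1, 4, 4, 8, 9] sum 35, len 6
end 12: [9, 1, 4, 4, 8, 9, 7] sum 42, len 7
Shortest qualifying length: 6.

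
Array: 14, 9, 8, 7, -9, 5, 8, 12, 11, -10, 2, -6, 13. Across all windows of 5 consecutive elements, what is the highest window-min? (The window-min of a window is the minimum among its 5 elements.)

Each size-5 window and its min:
14 9 8 7 -9 → min -9
9 8 7 -9 5 → min -9
8 7 -9 5 8 → min -9
7 -9 5 8 12 → min -9
-9 5 8 12 11 → min -9
5 8 12 11 -10 → min -10
8 12 11 -10 2 → min -10
12 11 -10 2 -6 → min -10
11 -10 2 -6 13 → min -10
Highest of these is -9.

-9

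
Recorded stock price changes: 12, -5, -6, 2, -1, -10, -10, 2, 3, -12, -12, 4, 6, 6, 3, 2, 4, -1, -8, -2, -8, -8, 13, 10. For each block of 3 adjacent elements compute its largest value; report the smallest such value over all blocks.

-2

12 -5 -6 → max 12
-5 -6 2 → max 2
-6 2 -1 → max 2
2 -1 -10 → max 2
-1 -10 -10 → max -1
-10 -10 2 → max 2
-10 2 3 → max 3
2 3 -12 → max 3
3 -12 -12 → max 3
-12 -12 4 → max 4
-12 4 6 → max 6
4 6 6 → max 6
6 6 3 → max 6
6 3 2 → max 6
3 2 4 → max 4
2 4 -1 → max 4
4 -1 -8 → max 4
-1 -8 -2 → max -1
-8 -2 -8 → max -2
-2 -8 -8 → max -2
-8 -8 13 → max 13
-8 13 10 → max 13
Smallest of these is -2.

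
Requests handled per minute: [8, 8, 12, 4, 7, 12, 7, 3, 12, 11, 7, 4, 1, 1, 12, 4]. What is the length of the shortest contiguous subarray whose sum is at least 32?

4

add 8: running sum 8 < 32
add 8: running sum 16 < 32
add 12: running sum 28 < 32
end 3: [8, 8, 12, 4] sum 32, len 4
end 4: [8, 8, 12, 4, 7] sum 39, len 5
end 5: [12, 4, 7, 12] sum 35, len 4
end 6: [12, 4, 7, 12, 7] sum 42, len 5
end 7: [4, 7, 12, 7, 3] sum 33, len 5
end 8: [12, 7, 3, 12] sum 34, len 4
end 9: [7, 3, 12, 11] sum 33, len 4
end 10: [3, 12, 11, 7] sum 33, len 4
end 11: [12, 11, 7, 4] sum 34, len 4
end 12: [12, 11, 7, 4, 1] sum 35, len 5
end 13: [12, 11, 7, 4, 1, 1] sum 36, len 6
end 14: [11, 7, 4, 1, 1, 12] sum 36, len 6
end 15: [11, 7, 4, 1, 1, 12, 4] sum 40, len 7
Shortest qualifying length: 4.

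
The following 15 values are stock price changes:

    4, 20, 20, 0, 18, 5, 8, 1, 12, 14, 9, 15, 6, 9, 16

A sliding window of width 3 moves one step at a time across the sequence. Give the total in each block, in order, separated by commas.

(4, 20, 20) → sum 44
(20, 20, 0) → sum 40
(20, 0, 18) → sum 38
(0, 18, 5) → sum 23
(18, 5, 8) → sum 31
(5, 8, 1) → sum 14
(8, 1, 12) → sum 21
(1, 12, 14) → sum 27
(12, 14, 9) → sum 35
(14, 9, 15) → sum 38
(9, 15, 6) → sum 30
(15, 6, 9) → sum 30
(6, 9, 16) → sum 31

44, 40, 38, 23, 31, 14, 21, 27, 35, 38, 30, 30, 31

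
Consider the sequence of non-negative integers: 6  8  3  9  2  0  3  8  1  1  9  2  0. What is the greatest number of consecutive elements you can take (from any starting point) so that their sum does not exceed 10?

→ 6: sum 6, len 1
→ 8 (dropped 6): sum 8, len 1
→ 3 (dropped 8): sum 3, len 1
→ 9 (dropped 3): sum 9, len 1
→ 2 (dropped 9): sum 2, len 1
→ 0: sum 2, len 2
→ 3: sum 5, len 3
→ 8 (dropped 2, 0, 3): sum 8, len 1
→ 1: sum 9, len 2
→ 1: sum 10, len 3
→ 9 (dropped 8, 1): sum 10, len 2
→ 2 (dropped 1, 9): sum 2, len 1
→ 0: sum 2, len 2
Longest length seen: 3.

3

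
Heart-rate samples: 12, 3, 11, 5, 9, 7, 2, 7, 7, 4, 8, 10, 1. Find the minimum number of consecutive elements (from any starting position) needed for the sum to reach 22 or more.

add 12: running sum 12 < 22
add 3: running sum 15 < 22
add 11: shortest ending here [12, 3, 11] sum 26, len 3
add 5: shortest ending here [12, 3, 11, 5] sum 31, len 4
add 9: shortest ending here [11, 5, 9] sum 25, len 3
add 7: shortest ending here [11, 5, 9, 7] sum 32, len 4
add 2: shortest ending here [5, 9, 7, 2] sum 23, len 4
add 7: shortest ending here [9, 7, 2, 7] sum 25, len 4
add 7: shortest ending here [7, 2, 7, 7] sum 23, len 4
add 4: shortest ending here [7, 2, 7, 7, 4] sum 27, len 5
add 8: shortest ending here [7, 7, 4, 8] sum 26, len 4
add 10: shortest ending here [4, 8, 10] sum 22, len 3
add 1: shortest ending here [4, 8, 10, 1] sum 23, len 4
Shortest qualifying length: 3.

3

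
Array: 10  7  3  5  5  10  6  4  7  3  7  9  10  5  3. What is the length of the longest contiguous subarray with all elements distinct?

[10] len 1
[10, 7] len 2
[10, 7, 3] len 3
[10, 7, 3, 5] len 4
[5] len 1
[5, 10] len 2
[5, 10, 6] len 3
[5, 10, 6, 4] len 4
[5, 10, 6, 4, 7] len 5
[5, 10, 6, 4, 7, 3] len 6
[3, 7] len 2
[3, 7, 9] len 3
[3, 7, 9, 10] len 4
[3, 7, 9, 10, 5] len 5
[7, 9, 10, 5, 3] len 5
Longest all-distinct length: 6.

6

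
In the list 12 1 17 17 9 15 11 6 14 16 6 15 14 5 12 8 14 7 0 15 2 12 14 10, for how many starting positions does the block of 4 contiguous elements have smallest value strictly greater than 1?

(12, 1, 17, 17) → min 1
(1, 17, 17, 9) → min 1
(17, 17, 9, 15) → min 9  > 1 ✓
(17, 9, 15, 11) → min 9  > 1 ✓
(9, 15, 11, 6) → min 6  > 1 ✓
(15, 11, 6, 14) → min 6  > 1 ✓
(11, 6, 14, 16) → min 6  > 1 ✓
(6, 14, 16, 6) → min 6  > 1 ✓
(14, 16, 6, 15) → min 6  > 1 ✓
(16, 6, 15, 14) → min 6  > 1 ✓
(6, 15, 14, 5) → min 5  > 1 ✓
(15, 14, 5, 12) → min 5  > 1 ✓
(14, 5, 12, 8) → min 5  > 1 ✓
(5, 12, 8, 14) → min 5  > 1 ✓
(12, 8, 14, 7) → min 7  > 1 ✓
(8, 14, 7, 0) → min 0
(14, 7, 0, 15) → min 0
(7, 0, 15, 2) → min 0
(0, 15, 2, 12) → min 0
(15, 2, 12, 14) → min 2  > 1 ✓
(2, 12, 14, 10) → min 2  > 1 ✓
15 windows satisfy the condition.

15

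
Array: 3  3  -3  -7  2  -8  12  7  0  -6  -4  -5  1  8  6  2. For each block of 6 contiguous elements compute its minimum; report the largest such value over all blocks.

-5

3 3 -3 -7 2 -8 → min -8
3 -3 -7 2 -8 12 → min -8
-3 -7 2 -8 12 7 → min -8
-7 2 -8 12 7 0 → min -8
2 -8 12 7 0 -6 → min -8
-8 12 7 0 -6 -4 → min -8
12 7 0 -6 -4 -5 → min -6
7 0 -6 -4 -5 1 → min -6
0 -6 -4 -5 1 8 → min -6
-6 -4 -5 1 8 6 → min -6
-4 -5 1 8 6 2 → min -5
Largest of these is -5.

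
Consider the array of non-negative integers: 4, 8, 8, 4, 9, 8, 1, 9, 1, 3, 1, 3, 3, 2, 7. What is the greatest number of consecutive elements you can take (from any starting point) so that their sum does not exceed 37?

Extend to the right; shrink from the left whenever the sum exceeds 37:
add 4: [4] sum 4, len 1
add 8: [4, 8] sum 12, len 2
add 8: [4, 8, 8] sum 20, len 3
add 4: [4, 8, 8, 4] sum 24, len 4
add 9: [4, 8, 8, 4, 9] sum 33, len 5
add 8: [8, 8, 4, 9, 8] sum 37, len 5
add 1: [8, 4, 9, 8, 1] sum 30, len 5
add 9: [4, 9, 8, 1, 9] sum 31, len 5
add 1: [4, 9, 8, 1, 9, 1] sum 32, len 6
add 3: [4, 9, 8, 1, 9, 1, 3] sum 35, len 7
add 1: [4, 9, 8, 1, 9, 1, 3, 1] sum 36, len 8
add 3: [9, 8, 1, 9, 1, 3, 1, 3] sum 35, len 8
add 3: [8, 1, 9, 1, 3, 1, 3, 3] sum 29, len 8
add 2: [8, 1, 9, 1, 3, 1, 3, 3, 2] sum 31, len 9
add 7: [1, 9, 1, 3, 1, 3, 3, 2, 7] sum 30, len 9
Longest length seen: 9.

9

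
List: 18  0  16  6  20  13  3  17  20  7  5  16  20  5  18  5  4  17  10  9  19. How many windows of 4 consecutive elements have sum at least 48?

9

(18, 0, 16, 6) → sum 40
(0, 16, 6, 20) → sum 42
(16, 6, 20, 13) → sum 55  ≥ 48 ✓
(6, 20, 13, 3) → sum 42
(20, 13, 3, 17) → sum 53  ≥ 48 ✓
(13, 3, 17, 20) → sum 53  ≥ 48 ✓
(3, 17, 20, 7) → sum 47
(17, 20, 7, 5) → sum 49  ≥ 48 ✓
(20, 7, 5, 16) → sum 48  ≥ 48 ✓
(7, 5, 16, 20) → sum 48  ≥ 48 ✓
(5, 16, 20, 5) → sum 46
(16, 20, 5, 18) → sum 59  ≥ 48 ✓
(20, 5, 18, 5) → sum 48  ≥ 48 ✓
(5, 18, 5, 4) → sum 32
(18, 5, 4, 17) → sum 44
(5, 4, 17, 10) → sum 36
(4, 17, 10, 9) → sum 40
(17, 10, 9, 19) → sum 55  ≥ 48 ✓
9 windows satisfy the condition.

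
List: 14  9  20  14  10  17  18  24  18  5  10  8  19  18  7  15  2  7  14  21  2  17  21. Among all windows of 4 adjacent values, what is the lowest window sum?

31

(14, 9, 20, 14) → sum 57
(9, 20, 14, 10) → sum 53
(20, 14, 10, 17) → sum 61
(14, 10, 17, 18) → sum 59
(10, 17, 18, 24) → sum 69
(17, 18, 24, 18) → sum 77
(18, 24, 18, 5) → sum 65
(24, 18, 5, 10) → sum 57
(18, 5, 10, 8) → sum 41
(5, 10, 8, 19) → sum 42
(10, 8, 19, 18) → sum 55
(8, 19, 18, 7) → sum 52
(19, 18, 7, 15) → sum 59
(18, 7, 15, 2) → sum 42
(7, 15, 2, 7) → sum 31
(15, 2, 7, 14) → sum 38
(2, 7, 14, 21) → sum 44
(7, 14, 21, 2) → sum 44
(14, 21, 2, 17) → sum 54
(21, 2, 17, 21) → sum 61
Lowest of these is 31.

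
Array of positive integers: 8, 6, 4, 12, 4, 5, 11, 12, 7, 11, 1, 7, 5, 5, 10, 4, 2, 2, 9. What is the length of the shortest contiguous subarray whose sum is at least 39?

Extend right; whenever the sum reaches 39, record the length and shrink from the left:
add 8: running sum 8 < 39
add 6: running sum 14 < 39
add 4: running sum 18 < 39
add 12: running sum 30 < 39
add 4: running sum 34 < 39
add 5: shortest ending here [8, 6, 4, 12, 4, 5] sum 39, len 6
add 11: shortest ending here [6, 4, 12, 4, 5, 11] sum 42, len 6
add 12: shortest ending here [12, 4, 5, 11, 12] sum 44, len 5
add 7: shortest ending here [4, 5, 11, 12, 7] sum 39, len 5
add 11: shortest ending here [11, 12, 7, 11] sum 41, len 4
add 1: shortest ending here [11, 12, 7, 11, 1] sum 42, len 5
add 7: shortest ending here [11, 12, 7, 11, 1, 7] sum 49, len 6
add 5: shortest ending here [12, 7, 11, 1, 7, 5] sum 43, len 6
add 5: shortest ending here [12, 7, 11, 1, 7, 5, 5] sum 48, len 7
add 10: shortest ending here [11, 1, 7, 5, 5, 10] sum 39, len 6
add 4: shortest ending here [11, 1, 7, 5, 5, 10, 4] sum 43, len 7
add 2: shortest ending here [11, 1, 7, 5, 5, 10, 4, 2] sum 45, len 8
add 2: shortest ending here [11, 1, 7, 5, 5, 10, 4, 2, 2] sum 47, len 9
add 9: shortest ending here [7, 5, 5, 10, 4, 2, 2, 9] sum 44, len 8
Shortest qualifying length: 4.

4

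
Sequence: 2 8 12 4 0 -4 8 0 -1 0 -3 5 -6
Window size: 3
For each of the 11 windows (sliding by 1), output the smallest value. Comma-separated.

2 8 12 → min 2
8 12 4 → min 4
12 4 0 → min 0
4 0 -4 → min -4
0 -4 8 → min -4
-4 8 0 → min -4
8 0 -1 → min -1
0 -1 0 → min -1
-1 0 -3 → min -3
0 -3 5 → min -3
-3 5 -6 → min -6

2, 4, 0, -4, -4, -4, -1, -1, -3, -3, -6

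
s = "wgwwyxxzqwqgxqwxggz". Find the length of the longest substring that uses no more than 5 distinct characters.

14

add w: window [w] (1 distinct), len 1
add g: window [w, g] (2 distinct), len 2
add w: window [w, g, w] (2 distinct), len 3
add w: window [w, g, w, w] (2 distinct), len 4
add y: window [w, g, w, w, y] (3 distinct), len 5
add x: window [w, g, w, w, y, x] (4 distinct), len 6
add x: window [w, g, w, w, y, x, x] (4 distinct), len 7
add z: window [w, g, w, w, y, x, x, z] (5 distinct), len 8
add q: window [w, w, y, x, x, z, q] (5 distinct), len 7
add w: window [w, w, y, x, x, z, q, w] (5 distinct), len 8
add q: window [w, w, y, x, x, z, q, w, q] (5 distinct), len 9
add g: window [x, x, z, q, w, q, g] (5 distinct), len 7
add x: window [x, x, z, q, w, q, g, x] (5 distinct), len 8
add q: window [x, x, z, q, w, q, g, x, q] (5 distinct), len 9
add w: window [x, x, z, q, w, q, g, x, q, w] (5 distinct), len 10
add x: window [x, x, z, q, w, q, g, x, q, w, x] (5 distinct), len 11
add g: window [x, x, z, q, w, q, g, x, q, w, x, g] (5 distinct), len 12
add g: window [x, x, z, q, w, q, g, x, q, w, x, g, g] (5 distinct), len 13
add z: window [x, x, z, q, w, q, g, x, q, w, x, g, g, z] (5 distinct), len 14
Longest length with ≤5 distinct: 14.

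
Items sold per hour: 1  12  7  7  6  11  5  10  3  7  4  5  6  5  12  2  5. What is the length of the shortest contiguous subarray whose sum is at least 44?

add 1: running sum 1 < 44
add 12: running sum 13 < 44
add 7: running sum 20 < 44
add 7: running sum 27 < 44
add 6: running sum 33 < 44
end 5: [1, 12, 7, 7, 6, 11] sum 44, len 6
end 6: [12, 7, 7, 6, 11, 5] sum 48, len 6
end 7: [7, 7, 6, 11, 5, 10] sum 46, len 6
end 8: [7, 7, 6, 11, 5, 10, 3] sum 49, len 7
end 9: [7, 6, 11, 5, 10, 3, 7] sum 49, len 7
end 10: [6, 11, 5, 10, 3, 7, 4] sum 46, len 7
end 11: [11, 5, 10, 3, 7, 4, 5] sum 45, len 7
end 12: [11, 5, 10, 3, 7, 4, 5, 6] sum 51, len 8
end 13: [5, 10, 3, 7, 4, 5, 6, 5] sum 45, len 8
end 14: [10, 3, 7, 4, 5, 6, 5, 12] sum 52, len 8
end 15: [3, 7, 4, 5, 6, 5, 12, 2] sum 44, len 8
end 16: [7, 4, 5, 6, 5, 12, 2, 5] sum 46, len 8
Shortest qualifying length: 6.

6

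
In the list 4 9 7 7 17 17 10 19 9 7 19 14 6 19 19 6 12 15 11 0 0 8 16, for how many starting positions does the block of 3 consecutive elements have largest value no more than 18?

[4, 9, 7] → max 9  ≤ 18 ✓
[9, 7, 7] → max 9  ≤ 18 ✓
[7, 7, 17] → max 17  ≤ 18 ✓
[7, 17, 17] → max 17  ≤ 18 ✓
[17, 17, 10] → max 17  ≤ 18 ✓
[17, 10, 19] → max 19
[10, 19, 9] → max 19
[19, 9, 7] → max 19
[9, 7, 19] → max 19
[7, 19, 14] → max 19
[19, 14, 6] → max 19
[14, 6, 19] → max 19
[6, 19, 19] → max 19
[19, 19, 6] → max 19
[19, 6, 12] → max 19
[6, 12, 15] → max 15  ≤ 18 ✓
[12, 15, 11] → max 15  ≤ 18 ✓
[15, 11, 0] → max 15  ≤ 18 ✓
[11, 0, 0] → max 11  ≤ 18 ✓
[0, 0, 8] → max 8  ≤ 18 ✓
[0, 8, 16] → max 16  ≤ 18 ✓
11 windows satisfy the condition.

11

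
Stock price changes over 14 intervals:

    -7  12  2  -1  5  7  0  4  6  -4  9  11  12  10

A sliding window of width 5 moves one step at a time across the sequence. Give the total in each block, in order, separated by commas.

11, 25, 13, 15, 22, 13, 15, 26, 34, 38

(-7, 12, 2, -1, 5) → sum 11
(12, 2, -1, 5, 7) → sum 25
(2, -1, 5, 7, 0) → sum 13
(-1, 5, 7, 0, 4) → sum 15
(5, 7, 0, 4, 6) → sum 22
(7, 0, 4, 6, -4) → sum 13
(0, 4, 6, -4, 9) → sum 15
(4, 6, -4, 9, 11) → sum 26
(6, -4, 9, 11, 12) → sum 34
(-4, 9, 11, 12, 10) → sum 38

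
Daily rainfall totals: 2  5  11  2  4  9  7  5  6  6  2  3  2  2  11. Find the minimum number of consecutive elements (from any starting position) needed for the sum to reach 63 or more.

add 2: running sum 2 < 63
add 5: running sum 7 < 63
add 11: running sum 18 < 63
add 2: running sum 20 < 63
add 4: running sum 24 < 63
add 9: running sum 33 < 63
add 7: running sum 40 < 63
add 5: running sum 45 < 63
add 6: running sum 51 < 63
add 6: running sum 57 < 63
add 2: running sum 59 < 63
add 3: running sum 62 < 63
add 2: shortest ending here [2, 5, 11, 2, 4, 9, 7, 5, 6, 6, 2, 3, 2] sum 64, len 13
add 2: shortest ending here [5, 11, 2, 4, 9, 7, 5, 6, 6, 2, 3, 2, 2] sum 64, len 13
add 11: shortest ending here [11, 2, 4, 9, 7, 5, 6, 6, 2, 3, 2, 2, 11] sum 70, len 13
Shortest qualifying length: 13.

13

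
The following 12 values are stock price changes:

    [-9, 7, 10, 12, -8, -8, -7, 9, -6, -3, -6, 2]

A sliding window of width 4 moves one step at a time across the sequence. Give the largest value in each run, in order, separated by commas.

12, 12, 12, 12, 9, 9, 9, 9, 2

-9 7 10 12 → max 12
7 10 12 -8 → max 12
10 12 -8 -8 → max 12
12 -8 -8 -7 → max 12
-8 -8 -7 9 → max 9
-8 -7 9 -6 → max 9
-7 9 -6 -3 → max 9
9 -6 -3 -6 → max 9
-6 -3 -6 2 → max 2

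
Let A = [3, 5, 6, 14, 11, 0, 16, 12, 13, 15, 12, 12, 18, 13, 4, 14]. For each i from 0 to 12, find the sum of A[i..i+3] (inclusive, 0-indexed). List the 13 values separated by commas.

3 5 6 14 → sum 28
5 6 14 11 → sum 36
6 14 11 0 → sum 31
14 11 0 16 → sum 41
11 0 16 12 → sum 39
0 16 12 13 → sum 41
16 12 13 15 → sum 56
12 13 15 12 → sum 52
13 15 12 12 → sum 52
15 12 12 18 → sum 57
12 12 18 13 → sum 55
12 18 13 4 → sum 47
18 13 4 14 → sum 49

28, 36, 31, 41, 39, 41, 56, 52, 52, 57, 55, 47, 49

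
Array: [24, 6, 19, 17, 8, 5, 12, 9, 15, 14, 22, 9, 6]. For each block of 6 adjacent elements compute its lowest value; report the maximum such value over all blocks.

24 6 19 17 8 5 → min 5
6 19 17 8 5 12 → min 5
19 17 8 5 12 9 → min 5
17 8 5 12 9 15 → min 5
8 5 12 9 15 14 → min 5
5 12 9 15 14 22 → min 5
12 9 15 14 22 9 → min 9
9 15 14 22 9 6 → min 6
Maximum of these is 9.

9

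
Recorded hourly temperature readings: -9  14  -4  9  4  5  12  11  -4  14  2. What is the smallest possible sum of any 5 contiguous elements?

[-9, 14, -4, 9, 4] → sum 14
[14, -4, 9, 4, 5] → sum 28
[-4, 9, 4, 5, 12] → sum 26
[9, 4, 5, 12, 11] → sum 41
[4, 5, 12, 11, -4] → sum 28
[5, 12, 11, -4, 14] → sum 38
[12, 11, -4, 14, 2] → sum 35
Smallest of these is 14.

14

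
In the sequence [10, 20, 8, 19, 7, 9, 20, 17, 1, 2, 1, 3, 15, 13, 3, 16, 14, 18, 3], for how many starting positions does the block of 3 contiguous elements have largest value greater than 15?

12

(10, 20, 8) → max 20  > 15 ✓
(20, 8, 19) → max 20  > 15 ✓
(8, 19, 7) → max 19  > 15 ✓
(19, 7, 9) → max 19  > 15 ✓
(7, 9, 20) → max 20  > 15 ✓
(9, 20, 17) → max 20  > 15 ✓
(20, 17, 1) → max 20  > 15 ✓
(17, 1, 2) → max 17  > 15 ✓
(1, 2, 1) → max 2
(2, 1, 3) → max 3
(1, 3, 15) → max 15
(3, 15, 13) → max 15
(15, 13, 3) → max 15
(13, 3, 16) → max 16  > 15 ✓
(3, 16, 14) → max 16  > 15 ✓
(16, 14, 18) → max 18  > 15 ✓
(14, 18, 3) → max 18  > 15 ✓
12 windows satisfy the condition.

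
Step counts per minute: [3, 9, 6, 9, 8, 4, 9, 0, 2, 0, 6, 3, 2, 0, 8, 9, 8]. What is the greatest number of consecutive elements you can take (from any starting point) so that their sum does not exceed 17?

Extend to the right; shrink from the left whenever the sum exceeds 17:
[3] sum 3 len 1
[3, 9] sum 12 len 2
[9, 6] sum 15 len 2
[6, 9] sum 15 len 2
[9, 8] sum 17 len 2
[8, 4] sum 12 len 2
[4, 9] sum 13 len 2
[4, 9, 0] sum 13 len 3
[4, 9, 0, 2] sum 15 len 4
[4, 9, 0, 2, 0] sum 15 len 5
[9, 0, 2, 0, 6] sum 17 len 5
[0, 2, 0, 6, 3] sum 11 len 5
[0, 2, 0, 6, 3, 2] sum 13 len 6
[0, 2, 0, 6, 3, 2, 0] sum 13 len 7
[3, 2, 0, 8] sum 13 len 4
[0, 8, 9] sum 17 len 3
[9, 8] sum 17 len 2
Longest length seen: 7.

7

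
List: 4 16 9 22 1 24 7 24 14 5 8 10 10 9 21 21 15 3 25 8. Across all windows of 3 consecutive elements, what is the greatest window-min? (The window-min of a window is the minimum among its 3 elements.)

15

4 16 9 → min 4
16 9 22 → min 9
9 22 1 → min 1
22 1 24 → min 1
1 24 7 → min 1
24 7 24 → min 7
7 24 14 → min 7
24 14 5 → min 5
14 5 8 → min 5
5 8 10 → min 5
8 10 10 → min 8
10 10 9 → min 9
10 9 21 → min 9
9 21 21 → min 9
21 21 15 → min 15
21 15 3 → min 3
15 3 25 → min 3
3 25 8 → min 3
Greatest of these is 15.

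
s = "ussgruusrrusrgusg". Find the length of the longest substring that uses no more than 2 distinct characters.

add u: window [u] (1 distinct), len 1
add s: window [u, s] (2 distinct), len 2
add s: window [u, s, s] (2 distinct), len 3
add g: window [s, s, g] (2 distinct), len 3
add r: window [g, r] (2 distinct), len 2
add u: window [r, u] (2 distinct), len 2
add u: window [r, u, u] (2 distinct), len 3
add s: window [u, u, s] (2 distinct), len 3
add r: window [s, r] (2 distinct), len 2
add r: window [s, r, r] (2 distinct), len 3
add u: window [r, r, u] (2 distinct), len 3
add s: window [u, s] (2 distinct), len 2
add r: window [s, r] (2 distinct), len 2
add g: window [r, g] (2 distinct), len 2
add u: window [g, u] (2 distinct), len 2
add s: window [u, s] (2 distinct), len 2
add g: window [s, g] (2 distinct), len 2
Longest length with ≤2 distinct: 3.

3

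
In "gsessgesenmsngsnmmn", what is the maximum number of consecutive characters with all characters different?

4

add g: [g] len 1
add s: [g, s] len 2
add e: [g, s, e] len 3
add s (repeat s, move left end past it): [e, s] len 2
add s (repeat s, move left end past it): [s] len 1
add g: [s, g] len 2
add e: [s, g, e] len 3
add s (repeat s, move left end past it): [g, e, s] len 3
add e (repeat e, move left end past it): [s, e] len 2
add n: [s, e, n] len 3
add m: [s, e, n, m] len 4
add s (repeat s, move left end past it): [e, n, m, s] len 4
add n (repeat n, move left end past it): [m, s, n] len 3
add g: [m, s, n, g] len 4
add s (repeat s, move left end past it): [n, g, s] len 3
add n (repeat n, move left end past it): [g, s, n] len 3
add m: [g, s, n, m] len 4
add m (repeat m, move left end past it): [m] len 1
add n: [m, n] len 2
Longest all-distinct length: 4.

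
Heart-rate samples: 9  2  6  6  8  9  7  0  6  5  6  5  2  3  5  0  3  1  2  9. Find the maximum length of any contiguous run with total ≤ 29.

9

Extend to the right; shrink from the left whenever the sum exceeds 29:
→ 9: sum 9, len 1
→ 2: sum 11, len 2
→ 6: sum 17, len 3
→ 6: sum 23, len 4
→ 8 (dropped 9): sum 22, len 4
→ 9 (dropped 2): sum 29, len 4
→ 7 (dropped 6, 6): sum 24, len 3
→ 0: sum 24, len 4
→ 6 (dropped 8): sum 22, len 4
→ 5: sum 27, len 5
→ 6 (dropped 9): sum 24, len 5
→ 5: sum 29, len 6
→ 2 (dropped 7): sum 24, len 6
→ 3: sum 27, len 7
→ 5 (dropped 0, 6): sum 26, len 6
→ 0: sum 26, len 7
→ 3: sum 29, len 8
→ 1 (dropped 5): sum 25, len 8
→ 2: sum 27, len 9
→ 9 (dropped 6, 5): sum 25, len 8
Longest length seen: 9.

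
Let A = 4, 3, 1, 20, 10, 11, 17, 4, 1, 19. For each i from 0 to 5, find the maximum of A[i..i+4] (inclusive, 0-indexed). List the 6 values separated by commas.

20, 20, 20, 20, 17, 19

(4, 3, 1, 20, 10) → max 20
(3, 1, 20, 10, 11) → max 20
(1, 20, 10, 11, 17) → max 20
(20, 10, 11, 17, 4) → max 20
(10, 11, 17, 4, 1) → max 17
(11, 17, 4, 1, 19) → max 19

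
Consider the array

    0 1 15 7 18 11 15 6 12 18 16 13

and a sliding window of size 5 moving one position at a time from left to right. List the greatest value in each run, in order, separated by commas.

18, 18, 18, 18, 18, 18, 18, 18

Sliding a size-5 window across the 12 values:
0 1 15 7 18 → max 18
1 15 7 18 11 → max 18
15 7 18 11 15 → max 18
7 18 11 15 6 → max 18
18 11 15 6 12 → max 18
11 15 6 12 18 → max 18
15 6 12 18 16 → max 18
6 12 18 16 13 → max 18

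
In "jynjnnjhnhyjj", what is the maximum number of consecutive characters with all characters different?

4

add j: [j] len 1
add y: [j, y] len 2
add n: [j, y, n] len 3
add j (repeat j, move left end past it): [y, n, j] len 3
add n (repeat n, move left end past it): [j, n] len 2
add n (repeat n, move left end past it): [n] len 1
add j: [n, j] len 2
add h: [n, j, h] len 3
add n (repeat n, move left end past it): [j, h, n] len 3
add h (repeat h, move left end past it): [n, h] len 2
add y: [n, h, y] len 3
add j: [n, h, y, j] len 4
add j (repeat j, move left end past it): [j] len 1
Longest all-distinct length: 4.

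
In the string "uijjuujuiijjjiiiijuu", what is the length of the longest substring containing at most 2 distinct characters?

10

Extend right; when distinct count exceeds 2, shrink from the left:
add u: window [u] (1 distinct), len 1
add i: window [u, i] (2 distinct), len 2
add j: window [i, j] (2 distinct), len 2
add j: window [i, j, j] (2 distinct), len 3
add u: window [j, j, u] (2 distinct), len 3
add u: window [j, j, u, u] (2 distinct), len 4
add j: window [j, j, u, u, j] (2 distinct), len 5
add u: window [j, j, u, u, j, u] (2 distinct), len 6
add i: window [u, i] (2 distinct), len 2
add i: window [u, i, i] (2 distinct), len 3
add j: window [i, i, j] (2 distinct), len 3
add j: window [i, i, j, j] (2 distinct), len 4
add j: window [i, i, j, j, j] (2 distinct), len 5
add i: window [i, i, j, j, j, i] (2 distinct), len 6
add i: window [i, i, j, j, j, i, i] (2 distinct), len 7
add i: window [i, i, j, j, j, i, i, i] (2 distinct), len 8
add i: window [i, i, j, j, j, i, i, i, i] (2 distinct), len 9
add j: window [i, i, j, j, j, i, i, i, i, j] (2 distinct), len 10
add u: window [j, u] (2 distinct), len 2
add u: window [j, u, u] (2 distinct), len 3
Longest length with ≤2 distinct: 10.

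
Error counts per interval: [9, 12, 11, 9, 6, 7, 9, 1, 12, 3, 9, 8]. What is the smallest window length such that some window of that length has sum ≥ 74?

Extend right; whenever the sum reaches 74, record the length and shrink from the left:
add 9: running sum 9 < 74
add 12: running sum 21 < 74
add 11: running sum 32 < 74
add 9: running sum 41 < 74
add 6: running sum 47 < 74
add 7: running sum 54 < 74
add 9: running sum 63 < 74
add 1: running sum 64 < 74
add 12: shortest ending here [9, 12, 11, 9, 6, 7, 9, 1, 12] sum 76, len 9
add 3: shortest ending here [9, 12, 11, 9, 6, 7, 9, 1, 12, 3] sum 79, len 10
add 9: shortest ending here [12, 11, 9, 6, 7, 9, 1, 12, 3, 9] sum 79, len 10
add 8: shortest ending here [11, 9, 6, 7, 9, 1, 12, 3, 9, 8] sum 75, len 10
Shortest qualifying length: 9.

9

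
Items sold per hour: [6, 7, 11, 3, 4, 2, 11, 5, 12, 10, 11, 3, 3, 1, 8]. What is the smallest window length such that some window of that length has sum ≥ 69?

9

Extend right; whenever the sum reaches 69, record the length and shrink from the left:
add 6: running sum 6 < 69
add 7: running sum 13 < 69
add 11: running sum 24 < 69
add 3: running sum 27 < 69
add 4: running sum 31 < 69
add 2: running sum 33 < 69
add 11: running sum 44 < 69
add 5: running sum 49 < 69
add 12: running sum 61 < 69
add 10: shortest ending here [6, 7, 11, 3, 4, 2, 11, 5, 12, 10] sum 71, len 10
add 11: shortest ending here [11, 3, 4, 2, 11, 5, 12, 10, 11] sum 69, len 9
add 3: shortest ending here [11, 3, 4, 2, 11, 5, 12, 10, 11, 3] sum 72, len 10
add 3: shortest ending here [11, 3, 4, 2, 11, 5, 12, 10, 11, 3, 3] sum 75, len 11
add 1: shortest ending here [11, 3, 4, 2, 11, 5, 12, 10, 11, 3, 3, 1] sum 76, len 12
add 8: shortest ending here [4, 2, 11, 5, 12, 10, 11, 3, 3, 1, 8] sum 70, len 11
Shortest qualifying length: 9.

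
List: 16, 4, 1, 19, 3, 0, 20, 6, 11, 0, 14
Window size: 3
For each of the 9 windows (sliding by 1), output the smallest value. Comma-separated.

Sliding a size-3 window across the 11 values:
16 4 1 → min 1
4 1 19 → min 1
1 19 3 → min 1
19 3 0 → min 0
3 0 20 → min 0
0 20 6 → min 0
20 6 11 → min 6
6 11 0 → min 0
11 0 14 → min 0

1, 1, 1, 0, 0, 0, 6, 0, 0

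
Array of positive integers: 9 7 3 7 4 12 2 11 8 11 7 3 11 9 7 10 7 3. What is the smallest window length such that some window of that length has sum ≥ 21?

add 9: running sum 9 < 21
add 7: running sum 16 < 21
add 3: running sum 19 < 21
end 3: [9, 7, 3, 7] sum 26, len 4
end 4: [7, 3, 7, 4] sum 21, len 4
end 5: [7, 4, 12] sum 23, len 3
end 6: [7, 4, 12, 2] sum 25, len 4
end 7: [12, 2, 11] sum 25, len 3
end 8: [2, 11, 8] sum 21, len 3
end 9: [11, 8, 11] sum 30, len 3
end 10: [8, 11, 7] sum 26, len 3
end 11: [11, 7, 3] sum 21, len 3
end 12: [7, 3, 11] sum 21, len 3
end 13: [3, 11, 9] sum 23, len 3
end 14: [11, 9, 7] sum 27, len 3
end 15: [9, 7, 10] sum 26, len 3
end 16: [7, 10, 7] sum 24, len 3
end 17: [7, 10, 7, 3] sum 27, len 4
Shortest qualifying length: 3.

3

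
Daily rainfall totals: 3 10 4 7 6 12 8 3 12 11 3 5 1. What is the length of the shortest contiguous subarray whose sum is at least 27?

4

add 3: running sum 3 < 27
add 10: running sum 13 < 27
add 4: running sum 17 < 27
add 7: running sum 24 < 27
add 6: shortest ending here [10, 4, 7, 6] sum 27, len 4
add 12: shortest ending here [4, 7, 6, 12] sum 29, len 4
add 8: shortest ending here [7, 6, 12, 8] sum 33, len 4
add 3: shortest ending here [6, 12, 8, 3] sum 29, len 4
add 12: shortest ending here [12, 8, 3, 12] sum 35, len 4
add 11: shortest ending here [8, 3, 12, 11] sum 34, len 4
add 3: shortest ending here [3, 12, 11, 3] sum 29, len 4
add 5: shortest ending here [12, 11, 3, 5] sum 31, len 4
add 1: shortest ending here [12, 11, 3, 5, 1] sum 32, len 5
Shortest qualifying length: 4.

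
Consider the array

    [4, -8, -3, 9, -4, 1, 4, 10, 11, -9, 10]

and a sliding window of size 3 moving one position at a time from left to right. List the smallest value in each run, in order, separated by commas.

-8, -8, -4, -4, -4, 1, 4, -9, -9

[4, -8, -3] → min -8
[-8, -3, 9] → min -8
[-3, 9, -4] → min -4
[9, -4, 1] → min -4
[-4, 1, 4] → min -4
[1, 4, 10] → min 1
[4, 10, 11] → min 4
[10, 11, -9] → min -9
[11, -9, 10] → min -9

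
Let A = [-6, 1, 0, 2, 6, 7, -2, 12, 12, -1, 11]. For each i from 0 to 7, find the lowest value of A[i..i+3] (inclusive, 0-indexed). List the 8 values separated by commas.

(-6, 1, 0, 2) → min -6
(1, 0, 2, 6) → min 0
(0, 2, 6, 7) → min 0
(2, 6, 7, -2) → min -2
(6, 7, -2, 12) → min -2
(7, -2, 12, 12) → min -2
(-2, 12, 12, -1) → min -2
(12, 12, -1, 11) → min -1

-6, 0, 0, -2, -2, -2, -2, -1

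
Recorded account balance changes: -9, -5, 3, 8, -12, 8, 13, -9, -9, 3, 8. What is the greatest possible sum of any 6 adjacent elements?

-9 -5 3 8 -12 8 → sum -7
-5 3 8 -12 8 13 → sum 15
3 8 -12 8 13 -9 → sum 11
8 -12 8 13 -9 -9 → sum -1
-12 8 13 -9 -9 3 → sum -6
8 13 -9 -9 3 8 → sum 14
Greatest of these is 15.

15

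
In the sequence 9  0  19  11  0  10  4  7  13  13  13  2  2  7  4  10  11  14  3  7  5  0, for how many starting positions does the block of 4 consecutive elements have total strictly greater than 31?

9 0 19 11 → sum 39  > 31 ✓
0 19 11 0 → sum 30
19 11 0 10 → sum 40  > 31 ✓
11 0 10 4 → sum 25
0 10 4 7 → sum 21
10 4 7 13 → sum 34  > 31 ✓
4 7 13 13 → sum 37  > 31 ✓
7 13 13 13 → sum 46  > 31 ✓
13 13 13 2 → sum 41  > 31 ✓
13 13 2 2 → sum 30
13 2 2 7 → sum 24
2 2 7 4 → sum 15
2 7 4 10 → sum 23
7 4 10 11 → sum 32  > 31 ✓
4 10 11 14 → sum 39  > 31 ✓
10 11 14 3 → sum 38  > 31 ✓
11 14 3 7 → sum 35  > 31 ✓
14 3 7 5 → sum 29
3 7 5 0 → sum 15
10 windows satisfy the condition.

10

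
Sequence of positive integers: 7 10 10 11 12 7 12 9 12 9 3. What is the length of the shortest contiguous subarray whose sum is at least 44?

5

add 7: running sum 7 < 44
add 10: running sum 17 < 44
add 10: running sum 27 < 44
add 11: running sum 38 < 44
end 4: [7, 10, 10, 11, 12] sum 50, len 5
end 5: [10, 10, 11, 12, 7] sum 50, len 5
end 6: [10, 11, 12, 7, 12] sum 52, len 5
end 7: [11, 12, 7, 12, 9] sum 51, len 5
end 8: [12, 7, 12, 9, 12] sum 52, len 5
end 9: [7, 12, 9, 12, 9] sum 49, len 5
end 10: [12, 9, 12, 9, 3] sum 45, len 5
Shortest qualifying length: 5.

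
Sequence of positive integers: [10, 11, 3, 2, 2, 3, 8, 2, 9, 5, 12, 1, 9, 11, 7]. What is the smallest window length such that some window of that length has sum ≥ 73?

Extend right; whenever the sum reaches 73, record the length and shrink from the left:
add 10: running sum 10 < 73
add 11: running sum 21 < 73
add 3: running sum 24 < 73
add 2: running sum 26 < 73
add 2: running sum 28 < 73
add 3: running sum 31 < 73
add 8: running sum 39 < 73
add 2: running sum 41 < 73
add 9: running sum 50 < 73
add 5: running sum 55 < 73
add 12: running sum 67 < 73
add 1: running sum 68 < 73
add 9: shortest ending here [10, 11, 3, 2, 2, 3, 8, 2, 9, 5, 12, 1, 9] sum 77, len 13
add 11: shortest ending here [11, 3, 2, 2, 3, 8, 2, 9, 5, 12, 1, 9, 11] sum 78, len 13
add 7: shortest ending here [3, 2, 2, 3, 8, 2, 9, 5, 12, 1, 9, 11, 7] sum 74, len 13
Shortest qualifying length: 13.

13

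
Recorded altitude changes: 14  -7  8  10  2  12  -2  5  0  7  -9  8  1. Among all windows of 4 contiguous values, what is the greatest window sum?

32

14 -7 8 10 → sum 25
-7 8 10 2 → sum 13
8 10 2 12 → sum 32
10 2 12 -2 → sum 22
2 12 -2 5 → sum 17
12 -2 5 0 → sum 15
-2 5 0 7 → sum 10
5 0 7 -9 → sum 3
0 7 -9 8 → sum 6
7 -9 8 1 → sum 7
Greatest of these is 32.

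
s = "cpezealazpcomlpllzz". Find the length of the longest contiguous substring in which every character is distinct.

7

add c: [c] len 1
add p: [c, p] len 2
add e: [c, p, e] len 3
add z: [c, p, e, z] len 4
add e (repeat e, move left end past it): [z, e] len 2
add a: [z, e, a] len 3
add l: [z, e, a, l] len 4
add a (repeat a, move left end past it): [l, a] len 2
add z: [l, a, z] len 3
add p: [l, a, z, p] len 4
add c: [l, a, z, p, c] len 5
add o: [l, a, z, p, c, o] len 6
add m: [l, a, z, p, c, o, m] len 7
add l (repeat l, move left end past it): [a, z, p, c, o, m, l] len 7
add p (repeat p, move left end past it): [c, o, m, l, p] len 5
add l (repeat l, move left end past it): [p, l] len 2
add l (repeat l, move left end past it): [l] len 1
add z: [l, z] len 2
add z (repeat z, move left end past it): [z] len 1
Longest all-distinct length: 7.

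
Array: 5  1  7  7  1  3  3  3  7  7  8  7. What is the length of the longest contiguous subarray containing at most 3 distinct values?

[5] 1 distinct, len 1
[5, 1] 2 distinct, len 2
[5, 1, 7] 3 distinct, len 3
[5, 1, 7, 7] 3 distinct, len 4
[5, 1, 7, 7, 1] 3 distinct, len 5
[1, 7, 7, 1, 3] 3 distinct, len 5
[1, 7, 7, 1, 3, 3] 3 distinct, len 6
[1, 7, 7, 1, 3, 3, 3] 3 distinct, len 7
[1, 7, 7, 1, 3, 3, 3, 7] 3 distinct, len 8
[1, 7, 7, 1, 3, 3, 3, 7, 7] 3 distinct, len 9
[3, 3, 3, 7, 7, 8] 3 distinct, len 6
[3, 3, 3, 7, 7, 8, 7] 3 distinct, len 7
Longest length with ≤3 distinct: 9.

9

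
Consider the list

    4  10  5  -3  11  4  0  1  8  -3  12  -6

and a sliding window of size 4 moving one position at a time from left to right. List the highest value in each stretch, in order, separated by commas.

Sliding a size-4 window across the 12 values:
[4, 10, 5, -3] → max 10
[10, 5, -3, 11] → max 11
[5, -3, 11, 4] → max 11
[-3, 11, 4, 0] → max 11
[11, 4, 0, 1] → max 11
[4, 0, 1, 8] → max 8
[0, 1, 8, -3] → max 8
[1, 8, -3, 12] → max 12
[8, -3, 12, -6] → max 12

10, 11, 11, 11, 11, 8, 8, 12, 12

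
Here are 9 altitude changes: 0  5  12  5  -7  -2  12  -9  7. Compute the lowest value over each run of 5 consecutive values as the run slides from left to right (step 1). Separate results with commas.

Sliding a size-5 window across the 9 values:
(0, 5, 12, 5, -7) → min -7
(5, 12, 5, -7, -2) → min -7
(12, 5, -7, -2, 12) → min -7
(5, -7, -2, 12, -9) → min -9
(-7, -2, 12, -9, 7) → min -9

-7, -7, -7, -9, -9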